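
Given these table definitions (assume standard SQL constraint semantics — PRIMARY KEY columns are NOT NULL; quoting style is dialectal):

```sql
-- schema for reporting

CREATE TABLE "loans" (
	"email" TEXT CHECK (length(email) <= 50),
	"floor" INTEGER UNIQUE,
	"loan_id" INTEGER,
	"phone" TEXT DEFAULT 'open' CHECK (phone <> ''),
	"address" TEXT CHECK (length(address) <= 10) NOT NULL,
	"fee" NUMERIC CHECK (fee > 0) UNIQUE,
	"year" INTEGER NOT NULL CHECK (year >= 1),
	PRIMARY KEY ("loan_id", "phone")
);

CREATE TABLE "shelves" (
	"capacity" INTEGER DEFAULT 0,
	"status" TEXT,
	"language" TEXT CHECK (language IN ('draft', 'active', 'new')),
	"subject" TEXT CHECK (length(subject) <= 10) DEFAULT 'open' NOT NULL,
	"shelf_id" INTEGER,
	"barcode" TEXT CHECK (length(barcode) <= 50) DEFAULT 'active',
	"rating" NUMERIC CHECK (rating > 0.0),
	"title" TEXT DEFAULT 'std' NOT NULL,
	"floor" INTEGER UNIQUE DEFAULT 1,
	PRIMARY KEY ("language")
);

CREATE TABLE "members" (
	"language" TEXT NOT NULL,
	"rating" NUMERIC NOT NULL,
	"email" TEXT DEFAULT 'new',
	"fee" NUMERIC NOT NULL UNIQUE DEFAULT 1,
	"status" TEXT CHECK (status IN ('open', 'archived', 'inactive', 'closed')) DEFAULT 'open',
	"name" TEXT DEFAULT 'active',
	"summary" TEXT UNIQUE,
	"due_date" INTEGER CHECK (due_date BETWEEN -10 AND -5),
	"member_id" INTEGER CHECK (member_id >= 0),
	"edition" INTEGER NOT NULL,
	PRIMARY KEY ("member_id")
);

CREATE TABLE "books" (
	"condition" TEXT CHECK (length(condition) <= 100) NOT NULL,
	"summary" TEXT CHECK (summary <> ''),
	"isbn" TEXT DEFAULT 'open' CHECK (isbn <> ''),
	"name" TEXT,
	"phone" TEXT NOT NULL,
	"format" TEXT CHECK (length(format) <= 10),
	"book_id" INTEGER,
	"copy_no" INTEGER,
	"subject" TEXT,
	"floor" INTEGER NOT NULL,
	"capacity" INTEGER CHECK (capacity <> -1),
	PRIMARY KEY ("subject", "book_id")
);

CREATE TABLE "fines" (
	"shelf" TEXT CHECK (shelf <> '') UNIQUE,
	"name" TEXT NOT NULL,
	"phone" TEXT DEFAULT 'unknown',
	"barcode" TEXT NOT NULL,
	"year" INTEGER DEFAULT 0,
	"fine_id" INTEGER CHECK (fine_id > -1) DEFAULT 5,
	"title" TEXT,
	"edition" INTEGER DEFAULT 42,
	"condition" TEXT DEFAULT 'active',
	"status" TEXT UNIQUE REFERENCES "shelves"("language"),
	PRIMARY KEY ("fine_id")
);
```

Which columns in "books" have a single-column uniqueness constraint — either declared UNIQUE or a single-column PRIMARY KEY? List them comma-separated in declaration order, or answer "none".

none

- condition: no UNIQUE or single-column PK constraint.
- summary: no UNIQUE or single-column PK constraint.
- isbn: no UNIQUE or single-column PK constraint.
- name: no UNIQUE or single-column PK constraint.
- phone: no UNIQUE or single-column PK constraint.
- format: no UNIQUE or single-column PK constraint.
- book_id: part of a composite PRIMARY KEY — only the tuple is unique, not this column on its own.
- copy_no: no UNIQUE or single-column PK constraint.
- subject: part of a composite PRIMARY KEY — only the tuple is unique, not this column on its own.
- floor: no UNIQUE or single-column PK constraint.
- capacity: no UNIQUE or single-column PK constraint.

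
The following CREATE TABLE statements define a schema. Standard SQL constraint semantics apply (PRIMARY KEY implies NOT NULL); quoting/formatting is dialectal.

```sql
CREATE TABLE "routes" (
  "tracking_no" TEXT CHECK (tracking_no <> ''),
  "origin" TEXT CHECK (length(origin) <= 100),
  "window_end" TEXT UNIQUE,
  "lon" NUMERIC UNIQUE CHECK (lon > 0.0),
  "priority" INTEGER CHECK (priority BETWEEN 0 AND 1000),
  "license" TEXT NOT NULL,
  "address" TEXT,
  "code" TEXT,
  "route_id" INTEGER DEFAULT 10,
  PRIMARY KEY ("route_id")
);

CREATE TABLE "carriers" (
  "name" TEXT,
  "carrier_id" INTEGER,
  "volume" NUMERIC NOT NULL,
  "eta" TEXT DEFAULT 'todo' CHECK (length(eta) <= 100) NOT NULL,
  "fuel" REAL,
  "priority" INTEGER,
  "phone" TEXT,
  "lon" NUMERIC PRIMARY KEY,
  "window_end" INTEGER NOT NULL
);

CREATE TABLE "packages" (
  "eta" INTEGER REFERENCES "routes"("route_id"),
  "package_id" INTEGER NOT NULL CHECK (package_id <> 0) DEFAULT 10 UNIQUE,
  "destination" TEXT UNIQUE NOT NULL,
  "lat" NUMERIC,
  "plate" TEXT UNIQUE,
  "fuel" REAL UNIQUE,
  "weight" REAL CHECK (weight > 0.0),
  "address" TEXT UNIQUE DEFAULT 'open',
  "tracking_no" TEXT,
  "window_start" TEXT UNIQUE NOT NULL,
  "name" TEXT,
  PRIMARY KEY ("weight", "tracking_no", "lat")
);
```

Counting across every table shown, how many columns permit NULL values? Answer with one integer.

17

routes: 7 nullable (tracking_no, origin, window_end, lon, priority, address, code — PK (route_id) and explicit NOT NULL columns excluded).
carriers: 5 nullable (name, carrier_id, fuel, priority, phone — PK (lon) and explicit NOT NULL columns excluded).
packages: 5 nullable (eta, plate, fuel, address, name — PK (weight, tracking_no, lat) and explicit NOT NULL columns excluded).
Total: 7 + 5 + 5 = 17.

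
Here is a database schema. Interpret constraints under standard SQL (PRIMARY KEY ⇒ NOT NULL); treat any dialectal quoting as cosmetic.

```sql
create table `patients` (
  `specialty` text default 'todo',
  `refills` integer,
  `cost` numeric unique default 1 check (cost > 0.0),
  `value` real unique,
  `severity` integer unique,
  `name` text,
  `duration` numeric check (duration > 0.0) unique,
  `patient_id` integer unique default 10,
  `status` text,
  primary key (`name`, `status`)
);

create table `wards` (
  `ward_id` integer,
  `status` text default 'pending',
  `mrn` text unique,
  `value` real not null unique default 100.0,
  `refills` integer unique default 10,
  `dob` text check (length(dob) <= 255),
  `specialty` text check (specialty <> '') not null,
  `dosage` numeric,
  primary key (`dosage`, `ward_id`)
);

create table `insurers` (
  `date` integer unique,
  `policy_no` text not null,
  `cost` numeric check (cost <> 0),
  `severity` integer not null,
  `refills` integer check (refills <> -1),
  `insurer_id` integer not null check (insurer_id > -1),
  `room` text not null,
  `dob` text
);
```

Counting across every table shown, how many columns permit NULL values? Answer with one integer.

patients: 7 nullable (specialty, refills, cost, value, severity, duration, patient_id — PK (name, status) and explicit NOT NULL columns excluded).
wards: 4 nullable (status, mrn, refills, dob — PK (dosage, ward_id) and explicit NOT NULL columns excluded).
insurers: 4 nullable (date, cost, refills, dob — PK none and explicit NOT NULL columns excluded).
Total: 7 + 4 + 4 = 15.

15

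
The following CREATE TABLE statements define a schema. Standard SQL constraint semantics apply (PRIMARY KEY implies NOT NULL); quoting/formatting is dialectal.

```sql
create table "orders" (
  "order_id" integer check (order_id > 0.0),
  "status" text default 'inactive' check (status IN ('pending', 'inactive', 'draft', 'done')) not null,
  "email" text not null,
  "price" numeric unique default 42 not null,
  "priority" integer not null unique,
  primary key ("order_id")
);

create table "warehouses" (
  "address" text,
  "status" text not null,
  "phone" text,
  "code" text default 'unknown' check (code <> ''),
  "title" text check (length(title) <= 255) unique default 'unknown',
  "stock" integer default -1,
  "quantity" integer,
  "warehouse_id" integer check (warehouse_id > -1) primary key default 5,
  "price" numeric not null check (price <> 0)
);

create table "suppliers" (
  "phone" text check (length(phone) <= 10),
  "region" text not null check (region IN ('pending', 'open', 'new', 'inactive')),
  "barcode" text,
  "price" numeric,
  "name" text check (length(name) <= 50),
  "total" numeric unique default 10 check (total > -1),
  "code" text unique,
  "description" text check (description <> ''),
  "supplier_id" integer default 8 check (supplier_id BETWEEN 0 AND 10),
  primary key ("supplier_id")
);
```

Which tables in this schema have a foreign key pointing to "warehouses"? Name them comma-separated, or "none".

No REFERENCES clause anywhere in the schema names warehouses.

none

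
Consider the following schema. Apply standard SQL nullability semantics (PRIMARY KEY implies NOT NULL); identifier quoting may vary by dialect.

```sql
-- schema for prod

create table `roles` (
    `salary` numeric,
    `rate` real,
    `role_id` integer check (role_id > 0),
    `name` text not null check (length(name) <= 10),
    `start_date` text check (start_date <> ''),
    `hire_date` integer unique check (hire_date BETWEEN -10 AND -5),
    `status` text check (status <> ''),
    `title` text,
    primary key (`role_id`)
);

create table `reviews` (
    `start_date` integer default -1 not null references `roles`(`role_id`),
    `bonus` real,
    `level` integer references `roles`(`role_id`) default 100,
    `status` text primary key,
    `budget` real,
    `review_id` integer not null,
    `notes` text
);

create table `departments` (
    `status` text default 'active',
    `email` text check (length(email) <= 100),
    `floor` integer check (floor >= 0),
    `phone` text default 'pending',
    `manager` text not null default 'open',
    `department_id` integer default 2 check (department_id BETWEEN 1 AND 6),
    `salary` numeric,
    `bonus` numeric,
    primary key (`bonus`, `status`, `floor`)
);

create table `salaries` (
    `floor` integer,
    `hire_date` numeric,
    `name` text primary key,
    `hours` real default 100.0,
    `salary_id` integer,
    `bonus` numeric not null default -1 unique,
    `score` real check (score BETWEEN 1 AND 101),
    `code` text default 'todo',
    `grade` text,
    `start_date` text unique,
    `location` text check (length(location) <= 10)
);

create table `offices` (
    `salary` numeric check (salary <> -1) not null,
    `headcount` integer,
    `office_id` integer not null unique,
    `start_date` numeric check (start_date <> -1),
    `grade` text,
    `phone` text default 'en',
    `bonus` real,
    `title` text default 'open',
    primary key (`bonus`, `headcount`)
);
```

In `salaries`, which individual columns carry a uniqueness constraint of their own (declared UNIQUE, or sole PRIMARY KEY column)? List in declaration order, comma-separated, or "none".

- floor: no UNIQUE or single-column PK constraint.
- hire_date: no UNIQUE or single-column PK constraint.
- name: single-column PRIMARY KEY → unique.
- hours: no UNIQUE or single-column PK constraint.
- salary_id: no UNIQUE or single-column PK constraint.
- bonus: declared UNIQUE → unique.
- score: no UNIQUE or single-column PK constraint.
- code: no UNIQUE or single-column PK constraint.
- grade: no UNIQUE or single-column PK constraint.
- start_date: declared UNIQUE → unique.
- location: no UNIQUE or single-column PK constraint.

name, bonus, start_date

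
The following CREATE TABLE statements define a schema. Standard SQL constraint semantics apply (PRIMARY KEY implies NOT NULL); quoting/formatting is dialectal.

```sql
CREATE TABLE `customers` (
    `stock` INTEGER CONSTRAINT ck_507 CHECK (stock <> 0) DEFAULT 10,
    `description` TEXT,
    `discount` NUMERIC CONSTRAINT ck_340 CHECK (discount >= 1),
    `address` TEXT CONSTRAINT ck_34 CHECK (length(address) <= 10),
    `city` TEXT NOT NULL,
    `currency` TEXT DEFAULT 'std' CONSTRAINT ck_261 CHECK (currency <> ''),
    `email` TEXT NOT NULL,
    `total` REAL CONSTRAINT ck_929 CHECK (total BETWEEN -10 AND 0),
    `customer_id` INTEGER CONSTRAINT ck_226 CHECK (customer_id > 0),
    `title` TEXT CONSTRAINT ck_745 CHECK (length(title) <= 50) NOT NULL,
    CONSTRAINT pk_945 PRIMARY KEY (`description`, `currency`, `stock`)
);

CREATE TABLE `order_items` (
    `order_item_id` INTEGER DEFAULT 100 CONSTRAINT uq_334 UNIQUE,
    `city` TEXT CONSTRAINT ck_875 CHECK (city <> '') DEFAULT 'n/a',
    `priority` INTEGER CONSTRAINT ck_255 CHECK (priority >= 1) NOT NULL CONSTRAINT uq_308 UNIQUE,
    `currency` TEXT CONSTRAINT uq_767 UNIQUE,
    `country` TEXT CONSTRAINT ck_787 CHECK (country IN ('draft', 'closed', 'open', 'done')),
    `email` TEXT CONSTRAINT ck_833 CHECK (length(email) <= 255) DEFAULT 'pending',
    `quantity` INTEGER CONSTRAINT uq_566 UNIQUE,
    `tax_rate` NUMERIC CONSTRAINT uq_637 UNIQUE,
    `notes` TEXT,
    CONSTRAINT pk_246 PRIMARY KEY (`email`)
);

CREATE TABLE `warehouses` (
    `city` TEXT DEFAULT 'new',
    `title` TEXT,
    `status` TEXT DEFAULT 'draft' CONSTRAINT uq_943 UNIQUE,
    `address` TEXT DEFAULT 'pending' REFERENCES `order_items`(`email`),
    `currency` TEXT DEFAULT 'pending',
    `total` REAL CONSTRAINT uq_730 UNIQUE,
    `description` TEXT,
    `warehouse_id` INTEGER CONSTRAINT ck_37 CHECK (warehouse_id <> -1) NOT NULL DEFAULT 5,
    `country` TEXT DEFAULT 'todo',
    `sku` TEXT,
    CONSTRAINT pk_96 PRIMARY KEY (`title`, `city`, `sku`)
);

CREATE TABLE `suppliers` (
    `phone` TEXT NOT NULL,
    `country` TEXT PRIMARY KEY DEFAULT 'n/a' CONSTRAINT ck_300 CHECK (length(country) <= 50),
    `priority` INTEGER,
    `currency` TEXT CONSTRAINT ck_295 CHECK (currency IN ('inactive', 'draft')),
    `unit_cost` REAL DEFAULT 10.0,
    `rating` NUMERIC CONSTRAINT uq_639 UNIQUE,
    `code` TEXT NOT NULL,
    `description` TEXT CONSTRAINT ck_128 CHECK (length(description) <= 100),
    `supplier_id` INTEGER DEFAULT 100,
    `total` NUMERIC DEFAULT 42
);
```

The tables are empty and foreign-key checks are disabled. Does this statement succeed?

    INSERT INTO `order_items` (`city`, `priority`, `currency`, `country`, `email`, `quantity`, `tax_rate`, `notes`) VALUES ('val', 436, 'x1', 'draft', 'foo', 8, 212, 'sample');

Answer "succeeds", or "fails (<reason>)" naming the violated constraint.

NOT NULL columns: email is supplied; priority is supplied.
CHECK constraints: 'val' satisfies (city <> ''); 436 satisfies (priority >= 1); 'draft' satisfies (country IN ('draft', 'closed', 'open', 'done')); 'foo' satisfies (length(email) <= 255).
No constraint is violated.

succeeds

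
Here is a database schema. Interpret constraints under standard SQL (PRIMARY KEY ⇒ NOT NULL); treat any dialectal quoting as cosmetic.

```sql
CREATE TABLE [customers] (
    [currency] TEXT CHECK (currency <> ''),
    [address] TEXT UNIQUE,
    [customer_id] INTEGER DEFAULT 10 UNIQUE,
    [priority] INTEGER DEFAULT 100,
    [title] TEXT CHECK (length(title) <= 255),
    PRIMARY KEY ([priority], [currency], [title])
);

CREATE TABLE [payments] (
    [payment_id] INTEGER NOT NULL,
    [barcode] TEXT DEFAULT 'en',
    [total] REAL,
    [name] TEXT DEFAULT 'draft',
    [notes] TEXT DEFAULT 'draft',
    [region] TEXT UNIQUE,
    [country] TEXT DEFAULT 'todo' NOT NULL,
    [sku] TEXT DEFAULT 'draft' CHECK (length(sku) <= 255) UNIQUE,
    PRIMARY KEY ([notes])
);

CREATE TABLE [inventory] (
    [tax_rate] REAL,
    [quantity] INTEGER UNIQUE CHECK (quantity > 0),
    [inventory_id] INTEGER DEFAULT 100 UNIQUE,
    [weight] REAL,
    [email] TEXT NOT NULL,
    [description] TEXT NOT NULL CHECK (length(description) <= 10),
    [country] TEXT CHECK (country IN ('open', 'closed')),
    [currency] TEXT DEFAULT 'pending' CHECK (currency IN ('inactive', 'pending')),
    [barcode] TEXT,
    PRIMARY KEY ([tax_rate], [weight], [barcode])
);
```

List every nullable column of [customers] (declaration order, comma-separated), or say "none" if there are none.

- currency: part of the PRIMARY KEY, which implies NOT NULL → not nullable.
- address: UNIQUE does not imply NOT NULL → nullable.
- customer_id: UNIQUE does not imply NOT NULL → nullable.
- priority: part of the PRIMARY KEY, which implies NOT NULL → not nullable.
- title: part of the PRIMARY KEY, which implies NOT NULL → not nullable.

address, customer_id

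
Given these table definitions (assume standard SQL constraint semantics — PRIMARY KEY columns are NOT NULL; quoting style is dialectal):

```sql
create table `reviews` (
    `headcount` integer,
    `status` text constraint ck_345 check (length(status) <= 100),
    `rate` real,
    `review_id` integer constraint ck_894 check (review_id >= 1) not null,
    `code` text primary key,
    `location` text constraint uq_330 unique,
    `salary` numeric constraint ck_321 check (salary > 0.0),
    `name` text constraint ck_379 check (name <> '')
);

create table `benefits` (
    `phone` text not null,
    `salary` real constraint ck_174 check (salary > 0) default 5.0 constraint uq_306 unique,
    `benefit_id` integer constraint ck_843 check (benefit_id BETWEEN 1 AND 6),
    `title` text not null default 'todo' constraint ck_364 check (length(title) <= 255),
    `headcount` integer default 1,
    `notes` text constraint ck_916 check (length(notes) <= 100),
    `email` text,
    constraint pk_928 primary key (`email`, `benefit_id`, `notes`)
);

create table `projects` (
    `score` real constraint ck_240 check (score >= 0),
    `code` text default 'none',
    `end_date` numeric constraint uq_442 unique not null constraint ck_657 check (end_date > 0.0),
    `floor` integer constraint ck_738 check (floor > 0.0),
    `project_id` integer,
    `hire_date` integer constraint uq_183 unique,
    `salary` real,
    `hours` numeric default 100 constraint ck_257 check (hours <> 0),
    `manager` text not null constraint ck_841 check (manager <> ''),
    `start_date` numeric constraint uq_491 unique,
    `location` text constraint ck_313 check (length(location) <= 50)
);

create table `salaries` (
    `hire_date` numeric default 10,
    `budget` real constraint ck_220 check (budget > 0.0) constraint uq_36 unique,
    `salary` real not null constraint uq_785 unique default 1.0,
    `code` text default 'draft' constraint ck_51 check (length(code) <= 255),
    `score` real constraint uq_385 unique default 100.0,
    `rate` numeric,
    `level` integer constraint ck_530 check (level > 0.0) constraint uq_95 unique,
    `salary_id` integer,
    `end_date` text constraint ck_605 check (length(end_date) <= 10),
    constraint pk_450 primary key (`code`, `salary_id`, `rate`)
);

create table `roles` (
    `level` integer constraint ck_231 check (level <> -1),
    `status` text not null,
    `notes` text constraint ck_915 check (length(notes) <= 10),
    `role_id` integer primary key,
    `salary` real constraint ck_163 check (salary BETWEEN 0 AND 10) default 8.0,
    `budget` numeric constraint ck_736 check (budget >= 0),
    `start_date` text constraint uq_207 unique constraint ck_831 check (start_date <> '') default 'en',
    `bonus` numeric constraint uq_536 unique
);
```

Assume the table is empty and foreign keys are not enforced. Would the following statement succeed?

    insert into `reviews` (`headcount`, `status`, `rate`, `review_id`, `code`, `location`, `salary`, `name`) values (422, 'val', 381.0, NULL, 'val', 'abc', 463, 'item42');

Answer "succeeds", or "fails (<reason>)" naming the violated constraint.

review_id is explicitly set to NULL, but review_id is declared NOT NULL.

fails (NOT NULL on review_id)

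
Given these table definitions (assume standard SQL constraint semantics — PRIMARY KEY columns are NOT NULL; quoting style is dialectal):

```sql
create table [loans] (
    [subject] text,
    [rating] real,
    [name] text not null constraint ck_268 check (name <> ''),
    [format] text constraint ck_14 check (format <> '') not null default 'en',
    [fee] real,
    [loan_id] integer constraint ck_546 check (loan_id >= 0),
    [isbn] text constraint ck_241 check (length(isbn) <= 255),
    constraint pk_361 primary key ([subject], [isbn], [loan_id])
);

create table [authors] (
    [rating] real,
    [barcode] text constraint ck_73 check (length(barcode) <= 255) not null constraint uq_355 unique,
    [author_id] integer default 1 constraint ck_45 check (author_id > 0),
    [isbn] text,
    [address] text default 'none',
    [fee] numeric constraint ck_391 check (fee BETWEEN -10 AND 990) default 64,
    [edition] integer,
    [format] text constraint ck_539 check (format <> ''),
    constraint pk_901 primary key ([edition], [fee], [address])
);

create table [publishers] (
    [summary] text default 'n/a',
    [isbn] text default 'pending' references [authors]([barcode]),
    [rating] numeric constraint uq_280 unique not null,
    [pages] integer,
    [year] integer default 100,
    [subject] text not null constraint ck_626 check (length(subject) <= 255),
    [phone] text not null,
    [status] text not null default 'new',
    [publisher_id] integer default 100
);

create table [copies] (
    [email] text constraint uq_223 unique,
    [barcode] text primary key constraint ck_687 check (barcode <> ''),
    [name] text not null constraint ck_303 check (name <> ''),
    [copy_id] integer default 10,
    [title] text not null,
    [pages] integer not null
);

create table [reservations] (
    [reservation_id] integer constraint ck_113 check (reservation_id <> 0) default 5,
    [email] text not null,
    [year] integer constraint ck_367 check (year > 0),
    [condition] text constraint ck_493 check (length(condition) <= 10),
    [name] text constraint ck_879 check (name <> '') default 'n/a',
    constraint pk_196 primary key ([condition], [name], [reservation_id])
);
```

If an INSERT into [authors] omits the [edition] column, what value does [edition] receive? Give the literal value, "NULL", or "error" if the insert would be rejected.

edition has no DEFAULT clause.
Omitting it would insert NULL, but it is part of the PRIMARY KEY, so the INSERT fails.

error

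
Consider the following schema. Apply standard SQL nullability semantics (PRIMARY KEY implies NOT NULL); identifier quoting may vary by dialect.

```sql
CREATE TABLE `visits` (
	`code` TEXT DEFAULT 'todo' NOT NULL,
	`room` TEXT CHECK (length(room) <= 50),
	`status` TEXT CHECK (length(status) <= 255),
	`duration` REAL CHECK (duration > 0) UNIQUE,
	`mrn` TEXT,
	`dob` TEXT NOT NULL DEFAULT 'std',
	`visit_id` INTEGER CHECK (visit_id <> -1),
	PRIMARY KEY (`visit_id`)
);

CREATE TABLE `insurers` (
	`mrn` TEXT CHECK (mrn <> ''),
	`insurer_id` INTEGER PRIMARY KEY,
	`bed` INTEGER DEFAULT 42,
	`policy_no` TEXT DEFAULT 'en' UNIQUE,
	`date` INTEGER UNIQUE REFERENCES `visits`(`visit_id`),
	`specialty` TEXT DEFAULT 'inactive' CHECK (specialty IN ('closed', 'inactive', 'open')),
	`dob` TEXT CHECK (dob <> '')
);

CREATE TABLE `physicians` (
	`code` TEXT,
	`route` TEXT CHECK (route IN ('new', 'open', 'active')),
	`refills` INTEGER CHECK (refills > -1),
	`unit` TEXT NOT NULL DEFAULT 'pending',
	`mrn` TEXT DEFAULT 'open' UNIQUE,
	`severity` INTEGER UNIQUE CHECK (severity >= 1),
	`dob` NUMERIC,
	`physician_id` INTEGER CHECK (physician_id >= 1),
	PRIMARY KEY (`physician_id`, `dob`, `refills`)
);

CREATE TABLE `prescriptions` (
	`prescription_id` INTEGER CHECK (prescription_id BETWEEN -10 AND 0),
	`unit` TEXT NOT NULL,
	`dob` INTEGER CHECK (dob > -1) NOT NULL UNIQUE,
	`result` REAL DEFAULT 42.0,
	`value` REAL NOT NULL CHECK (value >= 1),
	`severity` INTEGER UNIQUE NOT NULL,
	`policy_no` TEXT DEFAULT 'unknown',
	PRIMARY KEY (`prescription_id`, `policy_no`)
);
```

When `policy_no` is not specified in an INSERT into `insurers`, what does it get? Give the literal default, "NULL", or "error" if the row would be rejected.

'en'

policy_no has an explicit DEFAULT 'en'.
When the column is omitted from an INSERT, that default is used.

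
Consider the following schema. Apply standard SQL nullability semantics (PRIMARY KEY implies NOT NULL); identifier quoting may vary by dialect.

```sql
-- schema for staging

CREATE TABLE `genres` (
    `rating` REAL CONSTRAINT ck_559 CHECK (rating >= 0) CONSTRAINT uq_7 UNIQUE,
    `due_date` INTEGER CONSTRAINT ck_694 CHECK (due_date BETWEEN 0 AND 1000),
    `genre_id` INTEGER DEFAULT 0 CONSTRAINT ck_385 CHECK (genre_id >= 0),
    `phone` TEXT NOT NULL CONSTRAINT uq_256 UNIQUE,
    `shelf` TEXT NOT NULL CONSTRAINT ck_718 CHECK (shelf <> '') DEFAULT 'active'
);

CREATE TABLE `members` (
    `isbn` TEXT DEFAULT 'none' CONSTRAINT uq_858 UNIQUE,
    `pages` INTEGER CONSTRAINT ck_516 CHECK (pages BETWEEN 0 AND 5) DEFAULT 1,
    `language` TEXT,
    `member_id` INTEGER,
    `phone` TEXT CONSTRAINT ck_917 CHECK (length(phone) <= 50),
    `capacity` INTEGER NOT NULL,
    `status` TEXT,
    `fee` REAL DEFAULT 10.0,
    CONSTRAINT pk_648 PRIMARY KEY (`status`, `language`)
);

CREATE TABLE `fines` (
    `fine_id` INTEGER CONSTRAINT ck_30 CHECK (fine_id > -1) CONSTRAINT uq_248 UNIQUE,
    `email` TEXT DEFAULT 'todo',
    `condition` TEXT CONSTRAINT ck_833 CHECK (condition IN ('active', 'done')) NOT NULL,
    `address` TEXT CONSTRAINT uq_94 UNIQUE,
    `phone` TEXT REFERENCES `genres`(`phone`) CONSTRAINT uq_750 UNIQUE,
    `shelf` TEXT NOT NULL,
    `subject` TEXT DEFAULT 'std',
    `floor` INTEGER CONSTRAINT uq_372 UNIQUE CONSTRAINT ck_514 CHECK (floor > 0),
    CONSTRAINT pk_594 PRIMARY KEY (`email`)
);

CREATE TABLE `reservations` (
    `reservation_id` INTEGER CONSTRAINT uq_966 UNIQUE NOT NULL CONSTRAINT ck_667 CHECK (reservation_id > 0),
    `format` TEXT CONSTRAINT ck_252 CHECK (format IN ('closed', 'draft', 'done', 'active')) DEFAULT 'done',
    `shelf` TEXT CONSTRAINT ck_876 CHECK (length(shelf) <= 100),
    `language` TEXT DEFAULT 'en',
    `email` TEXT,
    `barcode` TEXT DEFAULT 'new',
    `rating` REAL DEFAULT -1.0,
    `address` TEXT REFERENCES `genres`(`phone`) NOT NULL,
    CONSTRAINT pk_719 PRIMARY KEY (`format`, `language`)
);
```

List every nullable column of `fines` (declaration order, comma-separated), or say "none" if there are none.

- fine_id: CHECK does not forbid NULL (a CHECK constraint passes when its expression is NULL) → nullable.
- email: part of the PRIMARY KEY, which implies NOT NULL → not nullable.
- condition: declared NOT NULL → not nullable.
- address: UNIQUE does not imply NOT NULL → nullable.
- phone: a foreign key column may be NULL unless separately constrained → nullable.
- shelf: declared NOT NULL → not nullable.
- subject: DEFAULT only fills an omitted column; an explicit NULL is still allowed → nullable.
- floor: CHECK does not forbid NULL (a CHECK constraint passes when its expression is NULL) → nullable.

fine_id, address, phone, subject, floor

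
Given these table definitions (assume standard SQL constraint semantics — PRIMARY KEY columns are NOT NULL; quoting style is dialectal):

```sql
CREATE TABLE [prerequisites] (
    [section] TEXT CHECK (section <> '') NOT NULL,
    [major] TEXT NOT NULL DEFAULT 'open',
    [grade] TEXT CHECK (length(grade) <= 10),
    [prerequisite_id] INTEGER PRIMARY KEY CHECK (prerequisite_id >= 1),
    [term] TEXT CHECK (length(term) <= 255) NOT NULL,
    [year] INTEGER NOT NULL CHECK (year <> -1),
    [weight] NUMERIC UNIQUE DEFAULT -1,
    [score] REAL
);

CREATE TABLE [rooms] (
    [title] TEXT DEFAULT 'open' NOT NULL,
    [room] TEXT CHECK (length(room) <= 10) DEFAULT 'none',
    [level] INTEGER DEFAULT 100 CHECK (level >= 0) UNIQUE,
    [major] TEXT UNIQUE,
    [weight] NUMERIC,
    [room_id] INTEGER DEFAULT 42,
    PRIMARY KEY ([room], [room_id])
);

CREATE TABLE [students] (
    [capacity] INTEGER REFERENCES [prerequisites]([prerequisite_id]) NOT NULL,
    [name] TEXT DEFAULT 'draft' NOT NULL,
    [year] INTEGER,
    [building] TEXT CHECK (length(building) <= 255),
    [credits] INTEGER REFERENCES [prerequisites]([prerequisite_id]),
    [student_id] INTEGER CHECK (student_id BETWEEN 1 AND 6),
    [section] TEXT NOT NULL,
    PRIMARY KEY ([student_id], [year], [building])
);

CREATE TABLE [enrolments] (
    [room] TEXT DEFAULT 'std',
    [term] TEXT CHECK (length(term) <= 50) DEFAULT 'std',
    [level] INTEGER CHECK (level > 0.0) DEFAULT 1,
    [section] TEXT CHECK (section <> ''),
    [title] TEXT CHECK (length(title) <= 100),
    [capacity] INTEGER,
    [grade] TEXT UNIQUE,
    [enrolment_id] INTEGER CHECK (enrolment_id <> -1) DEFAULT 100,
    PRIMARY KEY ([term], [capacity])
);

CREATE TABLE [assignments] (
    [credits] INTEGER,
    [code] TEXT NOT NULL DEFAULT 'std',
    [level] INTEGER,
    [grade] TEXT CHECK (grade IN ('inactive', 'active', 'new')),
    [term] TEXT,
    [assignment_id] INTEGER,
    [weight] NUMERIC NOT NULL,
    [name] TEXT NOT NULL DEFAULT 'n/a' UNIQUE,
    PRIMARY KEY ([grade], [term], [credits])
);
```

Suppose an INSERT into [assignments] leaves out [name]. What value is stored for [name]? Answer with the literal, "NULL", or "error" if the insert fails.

'n/a'

name has an explicit DEFAULT 'n/a'.
When the column is omitted from an INSERT, that default is used.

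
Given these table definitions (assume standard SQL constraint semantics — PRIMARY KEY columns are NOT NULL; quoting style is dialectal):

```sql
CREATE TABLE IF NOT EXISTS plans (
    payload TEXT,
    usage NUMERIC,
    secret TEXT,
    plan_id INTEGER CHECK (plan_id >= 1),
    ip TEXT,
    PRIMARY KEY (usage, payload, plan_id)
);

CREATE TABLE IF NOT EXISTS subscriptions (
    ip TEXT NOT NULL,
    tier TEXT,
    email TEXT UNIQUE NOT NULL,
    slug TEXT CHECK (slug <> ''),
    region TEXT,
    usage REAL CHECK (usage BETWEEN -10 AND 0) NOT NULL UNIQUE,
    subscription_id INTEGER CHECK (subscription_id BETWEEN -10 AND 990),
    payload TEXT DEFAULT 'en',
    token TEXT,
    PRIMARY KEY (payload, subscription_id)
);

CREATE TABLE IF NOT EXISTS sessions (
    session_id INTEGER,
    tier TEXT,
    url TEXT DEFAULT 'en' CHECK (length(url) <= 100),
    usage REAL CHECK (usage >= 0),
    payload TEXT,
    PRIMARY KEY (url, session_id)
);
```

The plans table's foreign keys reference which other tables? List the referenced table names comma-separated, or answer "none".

No column in plans has a REFERENCES clause.

none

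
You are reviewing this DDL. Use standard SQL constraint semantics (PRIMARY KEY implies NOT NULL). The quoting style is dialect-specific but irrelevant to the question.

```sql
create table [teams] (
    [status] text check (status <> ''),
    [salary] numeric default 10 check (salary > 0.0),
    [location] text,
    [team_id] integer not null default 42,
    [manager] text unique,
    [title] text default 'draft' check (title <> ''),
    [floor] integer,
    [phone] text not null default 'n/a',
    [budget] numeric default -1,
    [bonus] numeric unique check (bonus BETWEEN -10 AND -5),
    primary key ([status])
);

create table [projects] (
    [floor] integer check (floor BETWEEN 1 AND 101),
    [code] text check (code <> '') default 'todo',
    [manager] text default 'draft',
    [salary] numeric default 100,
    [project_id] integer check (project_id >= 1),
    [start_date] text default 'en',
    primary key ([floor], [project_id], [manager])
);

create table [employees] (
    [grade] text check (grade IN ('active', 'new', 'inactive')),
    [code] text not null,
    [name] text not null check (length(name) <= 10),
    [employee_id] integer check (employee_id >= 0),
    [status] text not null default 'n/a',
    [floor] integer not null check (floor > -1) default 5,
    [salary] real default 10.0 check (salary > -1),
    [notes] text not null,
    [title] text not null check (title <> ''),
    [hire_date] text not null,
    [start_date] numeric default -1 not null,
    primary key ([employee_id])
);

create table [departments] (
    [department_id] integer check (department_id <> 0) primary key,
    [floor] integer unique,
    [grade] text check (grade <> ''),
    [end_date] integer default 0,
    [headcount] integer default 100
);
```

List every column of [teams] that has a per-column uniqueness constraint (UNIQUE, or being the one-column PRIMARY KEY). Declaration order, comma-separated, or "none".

status, manager, bonus

- status: single-column PRIMARY KEY → unique.
- salary: no UNIQUE or single-column PK constraint.
- location: no UNIQUE or single-column PK constraint.
- team_id: no UNIQUE or single-column PK constraint.
- manager: declared UNIQUE → unique.
- title: no UNIQUE or single-column PK constraint.
- floor: no UNIQUE or single-column PK constraint.
- phone: no UNIQUE or single-column PK constraint.
- budget: no UNIQUE or single-column PK constraint.
- bonus: declared UNIQUE → unique.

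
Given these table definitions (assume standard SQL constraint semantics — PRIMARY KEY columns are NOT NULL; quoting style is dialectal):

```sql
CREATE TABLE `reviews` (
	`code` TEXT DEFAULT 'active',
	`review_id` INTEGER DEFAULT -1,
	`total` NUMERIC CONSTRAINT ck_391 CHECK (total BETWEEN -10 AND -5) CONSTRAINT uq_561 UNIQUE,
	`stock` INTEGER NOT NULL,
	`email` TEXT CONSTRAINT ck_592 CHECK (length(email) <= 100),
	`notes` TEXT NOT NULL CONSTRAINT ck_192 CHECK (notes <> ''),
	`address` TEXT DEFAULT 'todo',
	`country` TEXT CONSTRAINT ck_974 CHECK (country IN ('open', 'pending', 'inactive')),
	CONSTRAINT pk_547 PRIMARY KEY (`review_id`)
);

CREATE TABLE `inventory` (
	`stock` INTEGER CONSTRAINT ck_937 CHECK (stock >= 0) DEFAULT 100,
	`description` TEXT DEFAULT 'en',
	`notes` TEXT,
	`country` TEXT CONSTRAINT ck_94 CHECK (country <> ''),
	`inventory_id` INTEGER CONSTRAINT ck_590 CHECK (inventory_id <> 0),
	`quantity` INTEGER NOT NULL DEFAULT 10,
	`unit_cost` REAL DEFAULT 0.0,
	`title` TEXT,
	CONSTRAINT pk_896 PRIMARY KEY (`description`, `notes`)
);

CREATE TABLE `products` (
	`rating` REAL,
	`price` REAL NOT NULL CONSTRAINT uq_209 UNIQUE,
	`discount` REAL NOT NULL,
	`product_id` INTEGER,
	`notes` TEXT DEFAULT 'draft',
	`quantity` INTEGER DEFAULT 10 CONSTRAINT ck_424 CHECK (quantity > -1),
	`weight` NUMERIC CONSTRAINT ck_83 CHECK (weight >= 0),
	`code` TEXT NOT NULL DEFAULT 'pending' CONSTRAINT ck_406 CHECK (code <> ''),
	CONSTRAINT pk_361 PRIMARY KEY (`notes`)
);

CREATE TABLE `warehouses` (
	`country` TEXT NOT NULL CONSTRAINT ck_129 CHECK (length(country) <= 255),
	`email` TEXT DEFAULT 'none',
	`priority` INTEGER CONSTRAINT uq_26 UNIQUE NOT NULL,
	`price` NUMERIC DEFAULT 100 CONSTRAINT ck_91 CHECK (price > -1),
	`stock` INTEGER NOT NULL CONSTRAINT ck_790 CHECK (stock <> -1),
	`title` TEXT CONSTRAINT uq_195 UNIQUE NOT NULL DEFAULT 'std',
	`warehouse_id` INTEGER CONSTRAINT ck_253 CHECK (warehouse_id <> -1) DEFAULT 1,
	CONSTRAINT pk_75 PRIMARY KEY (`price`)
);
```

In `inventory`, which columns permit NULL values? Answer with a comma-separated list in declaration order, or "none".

stock, country, inventory_id, unit_cost, title

- stock: CHECK does not forbid NULL (a CHECK constraint passes when its expression is NULL) → nullable.
- description: part of the PRIMARY KEY, which implies NOT NULL → not nullable.
- notes: part of the PRIMARY KEY, which implies NOT NULL → not nullable.
- country: CHECK does not forbid NULL (a CHECK constraint passes when its expression is NULL) → nullable.
- inventory_id: CHECK does not forbid NULL (a CHECK constraint passes when its expression is NULL) → nullable.
- quantity: declared NOT NULL → not nullable.
- unit_cost: DEFAULT only fills an omitted column; an explicit NULL is still allowed → nullable.
- title: no NOT NULL constraint applies → nullable.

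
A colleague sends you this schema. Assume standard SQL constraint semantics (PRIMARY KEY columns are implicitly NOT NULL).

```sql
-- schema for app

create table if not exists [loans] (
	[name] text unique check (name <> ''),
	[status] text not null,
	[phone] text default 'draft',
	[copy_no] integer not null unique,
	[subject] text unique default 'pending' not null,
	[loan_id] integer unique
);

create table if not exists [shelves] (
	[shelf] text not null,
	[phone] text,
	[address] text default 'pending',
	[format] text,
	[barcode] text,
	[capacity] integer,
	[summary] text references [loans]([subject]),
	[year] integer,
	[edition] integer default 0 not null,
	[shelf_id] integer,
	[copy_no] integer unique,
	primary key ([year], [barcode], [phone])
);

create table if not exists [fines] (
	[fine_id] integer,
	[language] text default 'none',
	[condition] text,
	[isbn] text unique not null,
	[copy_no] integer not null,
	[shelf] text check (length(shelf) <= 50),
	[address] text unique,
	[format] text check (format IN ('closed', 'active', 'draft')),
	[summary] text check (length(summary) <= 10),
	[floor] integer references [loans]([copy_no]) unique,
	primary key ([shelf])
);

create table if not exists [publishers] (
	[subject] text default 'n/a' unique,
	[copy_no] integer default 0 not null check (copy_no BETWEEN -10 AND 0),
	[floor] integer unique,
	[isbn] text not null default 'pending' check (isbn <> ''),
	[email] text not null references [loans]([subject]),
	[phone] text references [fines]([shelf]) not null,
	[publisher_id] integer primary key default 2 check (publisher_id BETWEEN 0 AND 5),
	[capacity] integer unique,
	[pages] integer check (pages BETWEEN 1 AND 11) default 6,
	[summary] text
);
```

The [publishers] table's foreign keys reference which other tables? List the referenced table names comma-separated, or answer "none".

- email REFERENCES loans(subject).
- phone REFERENCES fines(shelf).

loans, fines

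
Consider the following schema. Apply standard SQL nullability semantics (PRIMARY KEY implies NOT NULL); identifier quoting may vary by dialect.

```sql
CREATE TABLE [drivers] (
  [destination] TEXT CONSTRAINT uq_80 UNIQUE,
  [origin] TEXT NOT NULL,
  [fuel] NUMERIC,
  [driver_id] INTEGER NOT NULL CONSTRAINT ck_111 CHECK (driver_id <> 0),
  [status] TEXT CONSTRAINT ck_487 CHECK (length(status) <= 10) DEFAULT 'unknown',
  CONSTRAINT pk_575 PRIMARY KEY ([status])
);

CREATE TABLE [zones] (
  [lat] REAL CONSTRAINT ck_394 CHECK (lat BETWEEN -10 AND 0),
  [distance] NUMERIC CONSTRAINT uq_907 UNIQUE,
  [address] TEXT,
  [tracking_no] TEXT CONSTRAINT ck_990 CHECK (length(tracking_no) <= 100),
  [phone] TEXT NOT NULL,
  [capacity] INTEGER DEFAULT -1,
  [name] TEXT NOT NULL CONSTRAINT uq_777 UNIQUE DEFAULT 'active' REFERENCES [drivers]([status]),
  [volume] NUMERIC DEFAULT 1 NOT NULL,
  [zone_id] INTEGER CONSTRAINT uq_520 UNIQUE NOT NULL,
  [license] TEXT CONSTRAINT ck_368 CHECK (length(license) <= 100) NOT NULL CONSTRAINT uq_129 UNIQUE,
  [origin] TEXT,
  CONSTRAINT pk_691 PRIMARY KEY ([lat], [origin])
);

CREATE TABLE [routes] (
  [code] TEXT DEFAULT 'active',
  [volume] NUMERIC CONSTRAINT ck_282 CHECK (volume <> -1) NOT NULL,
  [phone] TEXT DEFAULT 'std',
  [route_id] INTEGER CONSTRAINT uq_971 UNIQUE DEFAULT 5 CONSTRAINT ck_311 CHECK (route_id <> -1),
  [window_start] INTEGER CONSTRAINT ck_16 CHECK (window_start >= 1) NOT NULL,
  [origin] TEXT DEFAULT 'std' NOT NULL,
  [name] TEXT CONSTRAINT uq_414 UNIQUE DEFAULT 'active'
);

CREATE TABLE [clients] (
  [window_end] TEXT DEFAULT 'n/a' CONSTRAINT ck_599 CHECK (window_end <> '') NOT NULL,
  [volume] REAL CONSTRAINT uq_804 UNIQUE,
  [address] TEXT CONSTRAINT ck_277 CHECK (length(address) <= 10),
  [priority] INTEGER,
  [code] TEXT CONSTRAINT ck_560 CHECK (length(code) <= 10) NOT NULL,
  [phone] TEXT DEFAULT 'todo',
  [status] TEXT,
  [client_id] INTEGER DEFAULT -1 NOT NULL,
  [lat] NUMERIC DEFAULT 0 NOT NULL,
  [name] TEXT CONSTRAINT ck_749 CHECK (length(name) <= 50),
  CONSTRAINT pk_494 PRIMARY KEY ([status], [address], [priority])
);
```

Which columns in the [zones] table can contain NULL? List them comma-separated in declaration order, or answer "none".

distance, address, tracking_no, capacity

- lat: part of the PRIMARY KEY, which implies NOT NULL → not nullable.
- distance: UNIQUE does not imply NOT NULL → nullable.
- address: no NOT NULL constraint applies → nullable.
- tracking_no: CHECK does not forbid NULL (a CHECK constraint passes when its expression is NULL) → nullable.
- phone: declared NOT NULL → not nullable.
- capacity: DEFAULT only fills an omitted column; an explicit NULL is still allowed → nullable.
- name: declared NOT NULL → not nullable.
- volume: declared NOT NULL → not nullable.
- zone_id: declared NOT NULL → not nullable.
- license: declared NOT NULL → not nullable.
- origin: part of the PRIMARY KEY, which implies NOT NULL → not nullable.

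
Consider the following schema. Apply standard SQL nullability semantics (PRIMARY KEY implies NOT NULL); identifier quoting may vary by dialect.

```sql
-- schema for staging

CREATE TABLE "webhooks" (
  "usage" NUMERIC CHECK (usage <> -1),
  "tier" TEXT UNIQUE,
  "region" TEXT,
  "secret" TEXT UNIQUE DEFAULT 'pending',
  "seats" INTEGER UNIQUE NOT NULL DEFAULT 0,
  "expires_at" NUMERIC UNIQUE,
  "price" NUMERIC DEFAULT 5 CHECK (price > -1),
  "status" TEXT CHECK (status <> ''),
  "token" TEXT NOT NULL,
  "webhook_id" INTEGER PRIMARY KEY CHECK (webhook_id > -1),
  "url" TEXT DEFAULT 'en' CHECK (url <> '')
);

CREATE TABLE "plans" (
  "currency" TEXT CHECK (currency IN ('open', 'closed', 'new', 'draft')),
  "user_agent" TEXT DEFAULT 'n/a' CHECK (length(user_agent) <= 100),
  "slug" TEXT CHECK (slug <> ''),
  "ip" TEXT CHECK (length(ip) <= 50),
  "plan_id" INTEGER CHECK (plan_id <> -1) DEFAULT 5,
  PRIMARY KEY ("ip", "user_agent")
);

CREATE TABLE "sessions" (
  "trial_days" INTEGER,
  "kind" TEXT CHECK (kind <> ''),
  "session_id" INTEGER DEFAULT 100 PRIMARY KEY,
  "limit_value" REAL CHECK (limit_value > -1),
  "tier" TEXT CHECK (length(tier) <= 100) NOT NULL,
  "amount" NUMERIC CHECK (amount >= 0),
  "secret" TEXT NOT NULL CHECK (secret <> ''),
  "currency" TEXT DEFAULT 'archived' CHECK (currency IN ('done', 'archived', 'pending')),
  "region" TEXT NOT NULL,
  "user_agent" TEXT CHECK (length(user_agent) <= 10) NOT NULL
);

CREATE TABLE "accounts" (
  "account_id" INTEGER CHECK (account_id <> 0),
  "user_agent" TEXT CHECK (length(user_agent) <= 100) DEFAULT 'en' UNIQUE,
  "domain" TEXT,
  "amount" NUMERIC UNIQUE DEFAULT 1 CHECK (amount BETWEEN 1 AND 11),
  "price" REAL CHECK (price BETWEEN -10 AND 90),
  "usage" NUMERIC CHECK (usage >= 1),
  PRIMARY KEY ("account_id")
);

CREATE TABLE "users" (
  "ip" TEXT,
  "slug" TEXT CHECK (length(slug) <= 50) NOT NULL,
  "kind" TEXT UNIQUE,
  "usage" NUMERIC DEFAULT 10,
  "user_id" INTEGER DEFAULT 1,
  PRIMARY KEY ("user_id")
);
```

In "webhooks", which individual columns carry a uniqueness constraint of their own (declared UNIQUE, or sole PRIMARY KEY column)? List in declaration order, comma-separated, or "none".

tier, secret, seats, expires_at, webhook_id

- usage: no UNIQUE or single-column PK constraint.
- tier: declared UNIQUE → unique.
- region: no UNIQUE or single-column PK constraint.
- secret: declared UNIQUE → unique.
- seats: declared UNIQUE → unique.
- expires_at: declared UNIQUE → unique.
- price: no UNIQUE or single-column PK constraint.
- status: no UNIQUE or single-column PK constraint.
- token: no UNIQUE or single-column PK constraint.
- webhook_id: single-column PRIMARY KEY → unique.
- url: no UNIQUE or single-column PK constraint.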